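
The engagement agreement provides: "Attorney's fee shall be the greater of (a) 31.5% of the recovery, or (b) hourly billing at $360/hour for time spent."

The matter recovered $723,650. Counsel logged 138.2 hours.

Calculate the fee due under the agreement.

(a) 31.5% of $723,650 = $227,949.75
(b) 138.2 × $360 = $49,752.00
The greater is (a): $227,949.75.

$227,949.75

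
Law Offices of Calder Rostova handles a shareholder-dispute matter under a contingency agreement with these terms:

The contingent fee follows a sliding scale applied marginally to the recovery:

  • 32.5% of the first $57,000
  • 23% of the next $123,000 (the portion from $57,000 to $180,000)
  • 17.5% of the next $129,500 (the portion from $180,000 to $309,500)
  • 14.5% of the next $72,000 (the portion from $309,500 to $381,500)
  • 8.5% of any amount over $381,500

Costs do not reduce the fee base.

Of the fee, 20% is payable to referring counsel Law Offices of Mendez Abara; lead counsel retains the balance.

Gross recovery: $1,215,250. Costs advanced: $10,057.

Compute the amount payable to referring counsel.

Fee base is the gross recovery, $1,215,250; costs are reimbursed separately.
First $57,000 at 32.5% = $18,525.00
Next $123,000 at 23% = $28,290.00
Next $129,500 at 17.5% = $22,662.50
Next $72,000 at 14.5% = $10,440.00
Remaining $833,750 at 8.5% = $70,868.75
Fee: $18,525.00 + $28,290.00 + $22,662.50 + $10,440.00 + $70,868.75 = $150,786.25
Referral share: 20% of $150,786.25 = $30,157.25; lead counsel retains $150,786.25 − $30,157.25 = $120,629.00.

$30,157.25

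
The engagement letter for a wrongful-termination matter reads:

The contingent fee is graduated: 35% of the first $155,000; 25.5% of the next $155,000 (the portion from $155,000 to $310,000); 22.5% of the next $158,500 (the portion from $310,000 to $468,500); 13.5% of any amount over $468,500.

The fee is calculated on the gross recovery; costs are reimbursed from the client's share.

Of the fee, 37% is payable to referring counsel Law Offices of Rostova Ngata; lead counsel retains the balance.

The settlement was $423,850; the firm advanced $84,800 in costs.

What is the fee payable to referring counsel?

$44,174.76

Fee base is the gross recovery, $423,850; costs are reimbursed separately.
First $155,000 at 35% = $54,250.00
Next $155,000 at 25.5% = $39,525.00
Remaining $113,850 at 22.5% = $25,616.25
Fee: $54,250.00 + $39,525.00 + $25,616.25 = $119,391.25
Referral share: 37% of $119,391.25 = $44,174.76; lead counsel retains $119,391.25 − $44,174.76 = $75,216.49.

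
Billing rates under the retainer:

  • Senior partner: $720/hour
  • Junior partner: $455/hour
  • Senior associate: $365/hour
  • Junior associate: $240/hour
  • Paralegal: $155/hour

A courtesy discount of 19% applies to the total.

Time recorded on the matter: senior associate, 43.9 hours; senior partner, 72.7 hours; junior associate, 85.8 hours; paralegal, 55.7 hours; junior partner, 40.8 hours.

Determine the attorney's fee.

Senior partner: 72.7 × $720 = $52,344.00
Junior partner: 40.8 × $455 = $18,564.00
Senior associate: 43.9 × $365 = $16,023.50
Junior associate: 85.8 × $240 = $20,592.00
Paralegal: 55.7 × $155 = $8,633.50
Subtotal: $116,157.00
Less 19% discount: −$22,069.83
Total: $116,157.00 − $22,069.83 = $94,087.17

$94,087.17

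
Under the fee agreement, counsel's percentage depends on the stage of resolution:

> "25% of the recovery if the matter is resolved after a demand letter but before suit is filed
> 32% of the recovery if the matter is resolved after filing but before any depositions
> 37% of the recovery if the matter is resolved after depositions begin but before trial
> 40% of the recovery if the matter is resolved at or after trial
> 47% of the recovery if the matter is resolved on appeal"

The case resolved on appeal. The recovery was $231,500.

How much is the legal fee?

The matter resolved on appeal, so the 47% rate applies.
$231,500 × 47% = $108,805.00

$108,805.00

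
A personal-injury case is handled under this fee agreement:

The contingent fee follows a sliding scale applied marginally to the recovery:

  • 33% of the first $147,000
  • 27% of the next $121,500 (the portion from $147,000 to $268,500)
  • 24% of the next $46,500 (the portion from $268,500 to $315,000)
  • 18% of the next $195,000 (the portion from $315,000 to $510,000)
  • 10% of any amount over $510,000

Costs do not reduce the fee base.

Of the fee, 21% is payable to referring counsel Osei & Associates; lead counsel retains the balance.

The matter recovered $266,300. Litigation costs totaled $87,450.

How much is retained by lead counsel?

Fee base is the gross recovery, $266,300; costs are reimbursed separately.
First $147,000 at 33% = $48,510.00
Remaining $119,300 at 27% = $32,211.00
Fee: $48,510.00 + $32,211.00 = $80,721.00
Referral share: 21% of $80,721.00 = $16,951.41; lead counsel retains $80,721.00 − $16,951.41 = $63,769.59.

$63,769.59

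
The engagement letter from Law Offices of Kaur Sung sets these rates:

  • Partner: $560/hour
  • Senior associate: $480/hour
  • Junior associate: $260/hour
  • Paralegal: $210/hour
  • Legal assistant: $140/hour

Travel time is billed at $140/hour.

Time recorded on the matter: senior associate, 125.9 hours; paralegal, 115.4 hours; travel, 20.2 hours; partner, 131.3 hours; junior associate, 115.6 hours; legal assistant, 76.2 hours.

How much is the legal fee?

$201,746.00

Partner: 131.3 × $560 = $73,528.00
Senior associate: 125.9 × $480 = $60,432.00
Junior associate: 115.6 × $260 = $30,056.00
Paralegal: 115.4 × $210 = $24,234.00
Legal assistant: 76.2 × $140 = $10,668.00
Subtotal: $73,528.00 + $60,432.00 + $30,056.00 + $24,234.00 + $10,668.00 = $198,918.00
Travel: 20.2 × $140 = $2,828.00
Total: $198,918.00 + $2,828.00 = $201,746.00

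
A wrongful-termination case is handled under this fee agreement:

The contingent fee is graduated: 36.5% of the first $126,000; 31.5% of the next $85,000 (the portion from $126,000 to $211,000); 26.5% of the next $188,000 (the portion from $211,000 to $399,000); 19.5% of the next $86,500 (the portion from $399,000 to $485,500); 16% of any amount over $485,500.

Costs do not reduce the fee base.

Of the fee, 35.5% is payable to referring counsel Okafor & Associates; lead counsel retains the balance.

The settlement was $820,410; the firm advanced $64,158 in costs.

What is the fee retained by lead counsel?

Fee base is the gross recovery, $820,410; costs are reimbursed separately.
First $126,000 at 36.5% = $45,990.00
Next $85,000 at 31.5% = $26,775.00
Next $188,000 at 26.5% = $49,820.00
Next $86,500 at 19.5% = $16,867.50
Remaining $334,910 at 16% = $53,585.60
Fee: $45,990.00 + $26,775.00 + $49,820.00 + $16,867.50 + $53,585.60 = $193,038.10
Referral share: 35.5% of $193,038.10 = $68,528.53; lead counsel retains $193,038.10 − $68,528.53 = $124,509.57.

$124,509.57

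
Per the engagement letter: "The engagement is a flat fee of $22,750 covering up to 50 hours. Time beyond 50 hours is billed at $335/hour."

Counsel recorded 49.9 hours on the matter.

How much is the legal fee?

$22,750.00

49.9 hours is within the 50-hour scope; only the flat fee applies.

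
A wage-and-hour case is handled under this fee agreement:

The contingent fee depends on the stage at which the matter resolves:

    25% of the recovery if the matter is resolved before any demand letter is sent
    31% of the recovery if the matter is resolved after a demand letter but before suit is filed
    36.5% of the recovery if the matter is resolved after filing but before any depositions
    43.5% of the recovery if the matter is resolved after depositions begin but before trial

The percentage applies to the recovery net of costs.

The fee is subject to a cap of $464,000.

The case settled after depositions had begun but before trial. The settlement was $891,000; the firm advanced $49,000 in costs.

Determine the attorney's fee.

$366,270.00

Fee base (net of costs): $891,000 − $49,000 = $842,000
The matter settled after depositions had begun but before trial, so the 43.5% rate applies.
$842,000 × 43.5% = $366,270.00
$366,270.00 is under the $464,000 cap.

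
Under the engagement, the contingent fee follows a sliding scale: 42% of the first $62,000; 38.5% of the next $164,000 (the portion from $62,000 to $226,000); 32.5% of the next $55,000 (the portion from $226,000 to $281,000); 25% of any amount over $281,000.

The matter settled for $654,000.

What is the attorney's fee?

$200,305.00

First $62,000 at 42% = $26,040.00
Next $164,000 at 38.5% = $63,140.00
Next $55,000 at 32.5% = $17,875.00
Remaining $373,000 at 25% = $93,250.00
Fee: $26,040.00 + $63,140.00 + $17,875.00 + $93,250.00 = $200,305.00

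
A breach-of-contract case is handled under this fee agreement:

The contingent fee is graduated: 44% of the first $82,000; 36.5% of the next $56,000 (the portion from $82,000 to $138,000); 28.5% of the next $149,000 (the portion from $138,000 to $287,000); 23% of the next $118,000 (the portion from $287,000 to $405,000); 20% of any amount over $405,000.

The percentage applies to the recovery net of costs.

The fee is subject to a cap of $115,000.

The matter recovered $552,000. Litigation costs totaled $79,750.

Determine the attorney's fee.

Fee base (net of costs): $552,000 − $79,750 = $472,250
First $82,000 at 44% = $36,080.00
Next $56,000 at 36.5% = $20,440.00
Next $149,000 at 28.5% = $42,465.00
Next $118,000 at 23% = $27,140.00
Remaining $67,250 at 20% = $13,450.00
Fee: $36,080.00 + $20,440.00 + $42,465.00 + $27,140.00 + $13,450.00 = $139,575.00
$139,575.00 exceeds the $115,000 cap, so the fee is capped at $115,000.00.

$115,000.00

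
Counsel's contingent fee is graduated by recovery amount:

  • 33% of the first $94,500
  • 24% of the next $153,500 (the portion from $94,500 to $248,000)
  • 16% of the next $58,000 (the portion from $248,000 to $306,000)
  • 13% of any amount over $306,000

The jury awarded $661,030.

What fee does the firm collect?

$123,458.90

First $94,500 at 33% = $31,185.00
Next $153,500 at 24% = $36,840.00
Next $58,000 at 16% = $9,280.00
Remaining $355,030 at 13% = $46,153.90
Fee: $31,185.00 + $36,840.00 + $9,280.00 + $46,153.90 = $123,458.90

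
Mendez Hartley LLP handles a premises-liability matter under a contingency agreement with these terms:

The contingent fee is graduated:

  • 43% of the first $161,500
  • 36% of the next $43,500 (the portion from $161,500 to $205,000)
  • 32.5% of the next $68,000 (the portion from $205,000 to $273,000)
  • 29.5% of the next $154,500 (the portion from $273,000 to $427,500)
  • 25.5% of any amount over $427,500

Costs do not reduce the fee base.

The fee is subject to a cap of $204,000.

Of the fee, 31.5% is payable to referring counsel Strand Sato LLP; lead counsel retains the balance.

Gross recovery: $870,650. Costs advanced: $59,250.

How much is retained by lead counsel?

$139,740.00

Fee base is the gross recovery, $870,650; costs are reimbursed separately.
First $161,500 at 43% = $69,445.00
Next $43,500 at 36% = $15,660.00
Next $68,000 at 32.5% = $22,100.00
Next $154,500 at 29.5% = $45,577.50
Remaining $443,150 at 25.5% = $113,003.25
Fee: $69,445.00 + $15,660.00 + $22,100.00 + $45,577.50 + $113,003.25 = $265,785.75
$265,785.75 exceeds the $204,000 cap, so the fee is capped at $204,000.00.
Referral share: 31.5% of $204,000.00 = $64,260.00; lead counsel retains $204,000.00 − $64,260.00 = $139,740.00.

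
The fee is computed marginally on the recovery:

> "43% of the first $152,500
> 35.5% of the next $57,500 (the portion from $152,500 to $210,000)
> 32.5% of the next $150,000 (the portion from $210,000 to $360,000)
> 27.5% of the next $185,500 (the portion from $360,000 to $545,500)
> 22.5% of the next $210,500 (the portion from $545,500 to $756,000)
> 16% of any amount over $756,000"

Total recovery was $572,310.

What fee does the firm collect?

First $152,500 at 43% = $65,575.00
Next $57,500 at 35.5% = $20,412.50
Next $150,000 at 32.5% = $48,750.00
Next $185,500 at 27.5% = $51,012.50
Remaining $26,810 at 22.5% = $6,032.25
Fee: $65,575.00 + $20,412.50 + $48,750.00 + $51,012.50 + $6,032.25 = $191,782.25

$191,782.25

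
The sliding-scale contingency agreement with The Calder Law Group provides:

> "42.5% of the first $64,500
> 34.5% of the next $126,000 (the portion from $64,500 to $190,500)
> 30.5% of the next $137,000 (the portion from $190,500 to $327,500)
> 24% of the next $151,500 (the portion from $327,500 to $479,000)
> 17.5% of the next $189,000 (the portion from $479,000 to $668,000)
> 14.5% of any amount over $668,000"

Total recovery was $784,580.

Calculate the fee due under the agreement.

$199,006.60

First $64,500 at 42.5% = $27,412.50
Next $126,000 at 34.5% = $43,470.00
Next $137,000 at 30.5% = $41,785.00
Next $151,500 at 24% = $36,360.00
Next $189,000 at 17.5% = $33,075.00
Remaining $116,580 at 14.5% = $16,904.10
Fee: $27,412.50 + $43,470.00 + $41,785.00 + $36,360.00 + $33,075.00 + $16,904.10 = $199,006.60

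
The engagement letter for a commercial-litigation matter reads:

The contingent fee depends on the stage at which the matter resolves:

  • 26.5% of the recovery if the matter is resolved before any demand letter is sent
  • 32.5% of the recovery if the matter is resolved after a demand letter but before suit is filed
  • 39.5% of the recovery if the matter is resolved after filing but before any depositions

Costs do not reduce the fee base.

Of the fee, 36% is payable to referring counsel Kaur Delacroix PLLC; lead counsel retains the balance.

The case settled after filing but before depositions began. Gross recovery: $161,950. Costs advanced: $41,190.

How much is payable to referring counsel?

$23,029.29

Fee base is the gross recovery, $161,950; costs are reimbursed separately.
The matter settled after filing but before depositions began, so the 39.5% rate applies.
$161,950 × 39.5% = $63,970.25
Referral share: 36% of $63,970.25 = $23,029.29; lead counsel retains $63,970.25 − $23,029.29 = $40,940.96.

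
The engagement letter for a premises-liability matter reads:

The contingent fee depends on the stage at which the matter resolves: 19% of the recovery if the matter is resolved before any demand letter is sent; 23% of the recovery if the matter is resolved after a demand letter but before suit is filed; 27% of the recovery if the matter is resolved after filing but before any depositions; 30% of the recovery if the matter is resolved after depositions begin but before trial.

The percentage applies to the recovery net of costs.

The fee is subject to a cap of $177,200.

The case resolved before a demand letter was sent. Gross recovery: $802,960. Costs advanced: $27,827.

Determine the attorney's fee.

$147,275.27

Fee base (net of costs): $802,960 − $27,827 = $775,133
The matter resolved before a demand letter was sent, so the 19% rate applies.
$775,133 × 19% = $147,275.27
$147,275.27 is under the $177,200 cap.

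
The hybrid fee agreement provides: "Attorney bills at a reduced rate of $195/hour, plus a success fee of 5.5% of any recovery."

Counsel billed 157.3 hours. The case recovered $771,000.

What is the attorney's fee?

Hourly: 157.3 × $195 = $30,673.50
Success fee: 5.5% of $771,000 = $42,405.00
Total: $30,673.50 + $42,405.00 = $73,078.50

$73,078.50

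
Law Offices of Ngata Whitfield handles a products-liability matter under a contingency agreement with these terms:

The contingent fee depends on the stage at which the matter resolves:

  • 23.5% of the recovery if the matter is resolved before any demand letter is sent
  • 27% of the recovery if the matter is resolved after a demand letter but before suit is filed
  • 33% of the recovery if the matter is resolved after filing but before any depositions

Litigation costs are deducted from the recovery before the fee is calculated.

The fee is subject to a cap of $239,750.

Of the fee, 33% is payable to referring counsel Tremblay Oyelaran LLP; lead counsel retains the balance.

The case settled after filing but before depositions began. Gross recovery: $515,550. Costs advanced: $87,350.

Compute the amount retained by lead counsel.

$94,675.02

Fee base (net of costs): $515,550 − $87,350 = $428,200
The matter settled after filing but before depositions began, so the 33% rate applies.
$428,200 × 33% = $141,306.00
$141,306.00 is under the $239,750 cap.
Referral share: 33% of $141,306.00 = $46,630.98; lead counsel retains $141,306.00 − $46,630.98 = $94,675.02.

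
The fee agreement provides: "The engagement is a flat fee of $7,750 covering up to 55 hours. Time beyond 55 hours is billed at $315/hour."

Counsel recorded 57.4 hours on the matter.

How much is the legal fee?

$8,506.00

Flat fee: $7,750.00
Excess hours: 57.4 − 55 = 2.4
Overrun: 2.4 × $315 = $756.00
Total: $7,750.00 + $756.00 = $8,506.00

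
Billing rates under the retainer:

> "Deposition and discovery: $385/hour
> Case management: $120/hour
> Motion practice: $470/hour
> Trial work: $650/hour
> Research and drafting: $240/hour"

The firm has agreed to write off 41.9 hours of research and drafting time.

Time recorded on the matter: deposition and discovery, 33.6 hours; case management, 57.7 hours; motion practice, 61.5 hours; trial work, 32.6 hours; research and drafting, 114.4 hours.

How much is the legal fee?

Deposition and discovery: 33.6 × $385 = $12,936.00
Case management: 57.7 × $120 = $6,924.00
Motion practice: 61.5 × $470 = $28,905.00
Trial work: 32.6 × $650 = $21,190.00
Research and drafting: 114.4 × $240 = $27,456.00
Subtotal: $97,411.00
Write-off: 41.9 × $240 = $10,056.00
Total: $97,411.00 − $10,056.00 = $87,355.00

$87,355.00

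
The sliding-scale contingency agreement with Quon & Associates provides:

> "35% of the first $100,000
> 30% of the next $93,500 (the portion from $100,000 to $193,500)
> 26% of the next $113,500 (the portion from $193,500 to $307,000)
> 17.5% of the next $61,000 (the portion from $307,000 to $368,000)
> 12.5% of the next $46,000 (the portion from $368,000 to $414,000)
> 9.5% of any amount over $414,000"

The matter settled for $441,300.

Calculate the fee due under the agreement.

$111,578.50

First $100,000 at 35% = $35,000.00
Next $93,500 at 30% = $28,050.00
Next $113,500 at 26% = $29,510.00
Next $61,000 at 17.5% = $10,675.00
Next $46,000 at 12.5% = $5,750.00
Remaining $27,300 at 9.5% = $2,593.50
Fee: $35,000.00 + $28,050.00 + $29,510.00 + $10,675.00 + $5,750.00 + $2,593.50 = $111,578.50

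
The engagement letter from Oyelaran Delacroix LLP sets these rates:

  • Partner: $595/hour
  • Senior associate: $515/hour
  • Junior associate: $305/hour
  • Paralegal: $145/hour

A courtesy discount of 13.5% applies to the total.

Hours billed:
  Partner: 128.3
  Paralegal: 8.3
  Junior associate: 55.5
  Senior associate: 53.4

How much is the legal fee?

$105,504.48

Partner: 128.3 × $595 = $76,338.50
Senior associate: 53.4 × $515 = $27,501.00
Junior associate: 55.5 × $305 = $16,927.50
Paralegal: 8.3 × $145 = $1,203.50
Subtotal: $121,970.50
Less 13.5% discount: −$16,466.02
Total: $121,970.50 − $16,466.02 = $105,504.48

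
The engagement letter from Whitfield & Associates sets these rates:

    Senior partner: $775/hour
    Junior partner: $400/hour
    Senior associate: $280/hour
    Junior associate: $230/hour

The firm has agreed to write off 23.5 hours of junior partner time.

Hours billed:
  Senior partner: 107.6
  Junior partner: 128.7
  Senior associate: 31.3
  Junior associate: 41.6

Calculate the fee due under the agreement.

Senior partner: 107.6 × $775 = $83,390.00
Junior partner: 128.7 × $400 = $51,480.00
Senior associate: 31.3 × $280 = $8,764.00
Junior associate: 41.6 × $230 = $9,568.00
Subtotal: $153,202.00
Write-off: 23.5 × $400 = $9,400.00
Total: $153,202.00 − $9,400.00 = $143,802.00

$143,802.00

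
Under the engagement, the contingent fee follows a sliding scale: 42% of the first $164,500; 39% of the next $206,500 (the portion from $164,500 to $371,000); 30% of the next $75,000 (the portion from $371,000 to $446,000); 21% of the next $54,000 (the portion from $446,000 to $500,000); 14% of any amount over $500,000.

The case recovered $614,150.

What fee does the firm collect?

$199,446.00

First $164,500 at 42% = $69,090.00
Next $206,500 at 39% = $80,535.00
Next $75,000 at 30% = $22,500.00
Next $54,000 at 21% = $11,340.00
Remaining $114,150 at 14% = $15,981.00
Fee: $69,090.00 + $80,535.00 + $22,500.00 + $11,340.00 + $15,981.00 = $199,446.00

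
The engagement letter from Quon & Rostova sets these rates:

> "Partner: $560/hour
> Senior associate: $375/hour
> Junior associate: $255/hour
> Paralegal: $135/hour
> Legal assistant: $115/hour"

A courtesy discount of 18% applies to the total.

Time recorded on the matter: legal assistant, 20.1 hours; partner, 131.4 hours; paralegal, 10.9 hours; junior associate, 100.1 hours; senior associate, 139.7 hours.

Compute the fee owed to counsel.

Partner: 131.4 × $560 = $73,584.00
Senior associate: 139.7 × $375 = $52,387.50
Junior associate: 100.1 × $255 = $25,525.50
Paralegal: 10.9 × $135 = $1,471.50
Legal assistant: 20.1 × $115 = $2,311.50
Subtotal: $155,280.00
Less 18% discount: −$27,950.40
Total: $155,280.00 − $27,950.40 = $127,329.60

$127,329.60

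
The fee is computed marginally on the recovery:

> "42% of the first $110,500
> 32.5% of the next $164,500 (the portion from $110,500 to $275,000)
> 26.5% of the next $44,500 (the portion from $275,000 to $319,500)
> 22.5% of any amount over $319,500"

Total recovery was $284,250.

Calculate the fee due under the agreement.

$102,323.75

First $110,500 at 42% = $46,410.00
Next $164,500 at 32.5% = $53,462.50
Remaining $9,250 at 26.5% = $2,451.25
Fee: $46,410.00 + $53,462.50 + $2,451.25 = $102,323.75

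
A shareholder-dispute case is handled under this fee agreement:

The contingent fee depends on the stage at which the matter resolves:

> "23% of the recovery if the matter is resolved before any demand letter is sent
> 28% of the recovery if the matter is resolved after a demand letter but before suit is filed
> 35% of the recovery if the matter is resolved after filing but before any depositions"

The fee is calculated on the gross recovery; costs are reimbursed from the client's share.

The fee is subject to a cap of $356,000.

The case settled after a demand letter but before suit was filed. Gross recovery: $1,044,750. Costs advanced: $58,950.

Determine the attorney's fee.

$292,530.00

Fee base is the gross recovery, $1,044,750; costs are reimbursed separately.
The matter settled after a demand letter but before suit was filed, so the 28% rate applies.
$1,044,750 × 28% = $292,530.00
$292,530.00 is under the $356,000 cap.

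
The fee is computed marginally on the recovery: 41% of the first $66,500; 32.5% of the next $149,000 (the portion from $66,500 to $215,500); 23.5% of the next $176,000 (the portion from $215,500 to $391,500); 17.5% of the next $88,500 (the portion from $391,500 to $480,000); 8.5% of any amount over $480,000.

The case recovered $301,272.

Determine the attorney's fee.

$95,846.42

First $66,500 at 41% = $27,265.00
Next $149,000 at 32.5% = $48,425.00
Remaining $85,772 at 23.5% = $20,156.42
Fee: $27,265.00 + $48,425.00 + $20,156.42 = $95,846.42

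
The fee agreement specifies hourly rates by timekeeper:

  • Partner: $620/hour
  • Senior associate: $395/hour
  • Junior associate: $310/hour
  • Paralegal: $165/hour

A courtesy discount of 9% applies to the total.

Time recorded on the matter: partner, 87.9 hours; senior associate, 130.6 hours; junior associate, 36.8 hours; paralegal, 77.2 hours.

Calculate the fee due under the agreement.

$118,510.21

Partner: 87.9 × $620 = $54,498.00
Senior associate: 130.6 × $395 = $51,587.00
Junior associate: 36.8 × $310 = $11,408.00
Paralegal: 77.2 × $165 = $12,738.00
Subtotal: $130,231.00
Less 9% discount: −$11,720.79
Total: $130,231.00 − $11,720.79 = $118,510.21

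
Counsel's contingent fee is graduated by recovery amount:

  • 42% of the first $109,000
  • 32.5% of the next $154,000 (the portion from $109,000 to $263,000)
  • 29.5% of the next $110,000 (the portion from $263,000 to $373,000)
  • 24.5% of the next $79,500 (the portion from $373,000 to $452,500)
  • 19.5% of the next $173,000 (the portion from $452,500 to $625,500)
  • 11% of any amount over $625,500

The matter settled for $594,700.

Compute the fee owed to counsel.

$175,486.50

First $109,000 at 42% = $45,780.00
Next $154,000 at 32.5% = $50,050.00
Next $110,000 at 29.5% = $32,450.00
Next $79,500 at 24.5% = $19,477.50
Remaining $142,200 at 19.5% = $27,729.00
Fee: $45,780.00 + $50,050.00 + $32,450.00 + $19,477.50 + $27,729.00 = $175,486.50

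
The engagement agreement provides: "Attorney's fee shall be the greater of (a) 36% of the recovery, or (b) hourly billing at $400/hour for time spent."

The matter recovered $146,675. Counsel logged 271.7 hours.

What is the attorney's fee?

(a) 36% of $146,675 = $52,803.00
(b) 271.7 × $400 = $108,680.00
The greater is (b): $108,680.00.

$108,680.00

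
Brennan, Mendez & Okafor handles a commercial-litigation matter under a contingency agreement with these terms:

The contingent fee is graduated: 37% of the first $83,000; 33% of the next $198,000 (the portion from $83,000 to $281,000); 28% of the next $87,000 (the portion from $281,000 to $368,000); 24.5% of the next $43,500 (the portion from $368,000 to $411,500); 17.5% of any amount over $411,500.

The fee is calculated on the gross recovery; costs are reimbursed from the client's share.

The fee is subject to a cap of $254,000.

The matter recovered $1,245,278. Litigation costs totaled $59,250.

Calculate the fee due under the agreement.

Fee base is the gross recovery, $1,245,278; costs are reimbursed separately.
First $83,000 at 37% = $30,710.00
Next $198,000 at 33% = $65,340.00
Next $87,000 at 28% = $24,360.00
Next $43,500 at 24.5% = $10,657.50
Remaining $833,778 at 17.5% = $145,911.15
Fee: $30,710.00 + $65,340.00 + $24,360.00 + $10,657.50 + $145,911.15 = $276,978.65
$276,978.65 exceeds the $254,000 cap, so the fee is capped at $254,000.00.

$254,000.00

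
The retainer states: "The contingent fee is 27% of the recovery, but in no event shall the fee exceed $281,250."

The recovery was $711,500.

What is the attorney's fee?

$192,105.00

27% of $711,500 = $192,105.00
That is under the $281,250 cap.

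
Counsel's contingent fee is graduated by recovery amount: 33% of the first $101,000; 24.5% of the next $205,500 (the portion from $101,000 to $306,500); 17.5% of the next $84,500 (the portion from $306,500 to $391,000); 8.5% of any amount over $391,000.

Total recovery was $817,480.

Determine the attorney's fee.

$134,715.80

First $101,000 at 33% = $33,330.00
Next $205,500 at 24.5% = $50,347.50
Next $84,500 at 17.5% = $14,787.50
Remaining $426,480 at 8.5% = $36,250.80
Fee: $33,330.00 + $50,347.50 + $14,787.50 + $36,250.80 = $134,715.80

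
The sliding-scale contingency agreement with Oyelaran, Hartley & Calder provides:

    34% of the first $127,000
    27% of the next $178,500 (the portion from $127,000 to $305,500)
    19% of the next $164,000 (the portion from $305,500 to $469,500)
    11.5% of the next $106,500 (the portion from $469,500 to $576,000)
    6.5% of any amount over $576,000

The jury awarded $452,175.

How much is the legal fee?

First $127,000 at 34% = $43,180.00
Next $178,500 at 27% = $48,195.00
Remaining $146,675 at 19% = $27,868.25
Fee: $43,180.00 + $48,195.00 + $27,868.25 = $119,243.25

$119,243.25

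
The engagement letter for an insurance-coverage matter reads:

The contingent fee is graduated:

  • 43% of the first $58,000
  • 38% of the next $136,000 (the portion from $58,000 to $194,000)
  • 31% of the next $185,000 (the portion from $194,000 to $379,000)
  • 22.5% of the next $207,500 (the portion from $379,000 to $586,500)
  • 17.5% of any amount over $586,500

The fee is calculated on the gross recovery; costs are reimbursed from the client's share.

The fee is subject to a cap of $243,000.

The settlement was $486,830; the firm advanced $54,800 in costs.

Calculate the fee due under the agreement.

$158,231.75

Fee base is the gross recovery, $486,830; costs are reimbursed separately.
First $58,000 at 43% = $24,940.00
Next $136,000 at 38% = $51,680.00
Next $185,000 at 31% = $57,350.00
Remaining $107,830 at 22.5% = $24,261.75
Fee: $24,940.00 + $51,680.00 + $57,350.00 + $24,261.75 = $158,231.75
$158,231.75 is under the $243,000 cap.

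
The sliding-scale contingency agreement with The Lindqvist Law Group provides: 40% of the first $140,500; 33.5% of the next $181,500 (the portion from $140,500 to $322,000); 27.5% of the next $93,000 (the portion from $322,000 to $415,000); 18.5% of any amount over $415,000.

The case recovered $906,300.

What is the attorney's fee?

$233,468.00

First $140,500 at 40% = $56,200.00
Next $181,500 at 33.5% = $60,802.50
Next $93,000 at 27.5% = $25,575.00
Remaining $491,300 at 18.5% = $90,890.50
Fee: $56,200.00 + $60,802.50 + $25,575.00 + $90,890.50 = $233,468.00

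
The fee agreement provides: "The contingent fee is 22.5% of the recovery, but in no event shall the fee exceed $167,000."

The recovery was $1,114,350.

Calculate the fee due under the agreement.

$167,000.00

22.5% of $1,114,350 = $250,728.75
That exceeds the $167,000 cap, so the fee is capped at $167,000.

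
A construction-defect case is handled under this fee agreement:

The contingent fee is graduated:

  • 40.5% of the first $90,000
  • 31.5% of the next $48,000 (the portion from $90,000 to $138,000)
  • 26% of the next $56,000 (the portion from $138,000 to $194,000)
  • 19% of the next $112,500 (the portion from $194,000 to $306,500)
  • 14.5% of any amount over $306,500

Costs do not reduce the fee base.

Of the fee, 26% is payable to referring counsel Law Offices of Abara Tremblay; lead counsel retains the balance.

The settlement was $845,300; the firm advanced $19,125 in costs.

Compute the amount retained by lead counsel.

$122,566.94

Fee base is the gross recovery, $845,300; costs are reimbursed separately.
First $90,000 at 40.5% = $36,450.00
Next $48,000 at 31.5% = $15,120.00
Next $56,000 at 26% = $14,560.00
Next $112,500 at 19% = $21,375.00
Remaining $538,800 at 14.5% = $78,126.00
Fee: $36,450.00 + $15,120.00 + $14,560.00 + $21,375.00 + $78,126.00 = $165,631.00
Referral share: 26% of $165,631.00 = $43,064.06; lead counsel retains $165,631.00 − $43,064.06 = $122,566.94.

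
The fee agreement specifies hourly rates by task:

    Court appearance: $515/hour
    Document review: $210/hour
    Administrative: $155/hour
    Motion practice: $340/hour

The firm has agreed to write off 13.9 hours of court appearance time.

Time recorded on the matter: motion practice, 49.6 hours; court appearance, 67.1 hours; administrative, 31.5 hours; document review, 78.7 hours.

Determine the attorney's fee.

$65,671.50

Court appearance: 67.1 × $515 = $34,556.50
Document review: 78.7 × $210 = $16,527.00
Administrative: 31.5 × $155 = $4,882.50
Motion practice: 49.6 × $340 = $16,864.00
Subtotal: $72,830.00
Write-off: 13.9 × $515 = $7,158.50
Total: $72,830.00 − $7,158.50 = $65,671.50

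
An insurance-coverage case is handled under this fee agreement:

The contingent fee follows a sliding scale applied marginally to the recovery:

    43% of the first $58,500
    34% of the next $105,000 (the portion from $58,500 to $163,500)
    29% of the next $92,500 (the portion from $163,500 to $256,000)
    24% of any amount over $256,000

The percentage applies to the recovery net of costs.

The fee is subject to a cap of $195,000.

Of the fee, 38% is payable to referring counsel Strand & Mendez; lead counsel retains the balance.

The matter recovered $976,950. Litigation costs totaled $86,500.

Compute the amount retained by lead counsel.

Fee base (net of costs): $976,950 − $86,500 = $890,450
First $58,500 at 43% = $25,155.00
Next $105,000 at 34% = $35,700.00
Next $92,500 at 29% = $26,825.00
Remaining $634,450 at 24% = $152,268.00
Fee: $25,155.00 + $35,700.00 + $26,825.00 + $152,268.00 = $239,948.00
$239,948.00 exceeds the $195,000 cap, so the fee is capped at $195,000.00.
Referral share: 38% of $195,000.00 = $74,100.00; lead counsel retains $195,000.00 − $74,100.00 = $120,900.00.

$120,900.00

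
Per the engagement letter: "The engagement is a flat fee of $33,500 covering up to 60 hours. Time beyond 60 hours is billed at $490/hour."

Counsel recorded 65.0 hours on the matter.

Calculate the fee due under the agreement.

Flat fee: $33,500.00
Excess hours: 65.0 − 60 = 5.0
Overrun: 5.0 × $490 = $2,450.00
Total: $33,500.00 + $2,450.00 = $35,950.00

$35,950.00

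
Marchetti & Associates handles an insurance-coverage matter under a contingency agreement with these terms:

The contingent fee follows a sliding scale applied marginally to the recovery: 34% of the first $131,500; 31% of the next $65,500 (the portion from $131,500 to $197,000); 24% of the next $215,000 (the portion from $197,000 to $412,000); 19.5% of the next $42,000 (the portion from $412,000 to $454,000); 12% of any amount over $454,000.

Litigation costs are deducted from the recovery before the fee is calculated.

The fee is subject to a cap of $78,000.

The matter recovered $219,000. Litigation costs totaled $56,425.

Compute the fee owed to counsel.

$54,343.25

Fee base (net of costs): $219,000 − $56,425 = $162,575
First $131,500 at 34% = $44,710.00
Remaining $31,075 at 31% = $9,633.25
Fee: $44,710.00 + $9,633.25 = $54,343.25
$54,343.25 is under the $78,000 cap.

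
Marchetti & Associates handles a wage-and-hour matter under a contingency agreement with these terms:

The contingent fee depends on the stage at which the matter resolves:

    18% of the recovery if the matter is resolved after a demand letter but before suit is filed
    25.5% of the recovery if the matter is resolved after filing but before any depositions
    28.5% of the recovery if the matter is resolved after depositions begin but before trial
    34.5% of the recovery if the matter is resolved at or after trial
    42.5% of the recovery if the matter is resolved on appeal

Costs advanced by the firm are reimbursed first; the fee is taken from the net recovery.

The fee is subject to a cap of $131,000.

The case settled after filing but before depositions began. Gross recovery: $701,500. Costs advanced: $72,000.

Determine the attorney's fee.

Fee base (net of costs): $701,500 − $72,000 = $629,500
The matter settled after filing but before depositions began, so the 25.5% rate applies.
$629,500 × 25.5% = $160,522.50
$160,522.50 exceeds the $131,000 cap, so the fee is capped at $131,000.00.

$131,000.00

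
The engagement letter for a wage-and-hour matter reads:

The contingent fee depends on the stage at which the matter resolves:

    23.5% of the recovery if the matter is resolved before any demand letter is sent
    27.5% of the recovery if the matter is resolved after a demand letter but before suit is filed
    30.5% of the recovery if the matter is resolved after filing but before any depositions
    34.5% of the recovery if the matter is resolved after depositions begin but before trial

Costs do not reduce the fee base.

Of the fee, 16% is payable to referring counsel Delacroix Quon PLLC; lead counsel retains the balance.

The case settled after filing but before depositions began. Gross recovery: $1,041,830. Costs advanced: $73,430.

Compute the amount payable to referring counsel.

Fee base is the gross recovery, $1,041,830; costs are reimbursed separately.
The matter settled after filing but before depositions began, so the 30.5% rate applies.
$1,041,830 × 30.5% = $317,758.15
Referral share: 16% of $317,758.15 = $50,841.30; lead counsel retains $317,758.15 − $50,841.30 = $266,916.85.

$50,841.30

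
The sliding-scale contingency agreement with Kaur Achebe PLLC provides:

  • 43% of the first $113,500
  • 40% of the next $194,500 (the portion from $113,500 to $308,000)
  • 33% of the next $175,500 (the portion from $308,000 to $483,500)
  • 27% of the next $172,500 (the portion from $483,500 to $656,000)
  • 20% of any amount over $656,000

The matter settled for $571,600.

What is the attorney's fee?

$208,307.00

First $113,500 at 43% = $48,805.00
Next $194,500 at 40% = $77,800.00
Next $175,500 at 33% = $57,915.00
Remaining $88,100 at 27% = $23,787.00
Fee: $48,805.00 + $77,800.00 + $57,915.00 + $23,787.00 = $208,307.00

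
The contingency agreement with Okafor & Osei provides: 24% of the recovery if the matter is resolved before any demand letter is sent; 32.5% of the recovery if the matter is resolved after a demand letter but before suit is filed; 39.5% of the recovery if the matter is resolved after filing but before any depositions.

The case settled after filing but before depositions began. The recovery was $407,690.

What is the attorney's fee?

The matter settled after filing but before depositions began, so the 39.5% rate applies.
$407,690 × 39.5% = $161,037.55

$161,037.55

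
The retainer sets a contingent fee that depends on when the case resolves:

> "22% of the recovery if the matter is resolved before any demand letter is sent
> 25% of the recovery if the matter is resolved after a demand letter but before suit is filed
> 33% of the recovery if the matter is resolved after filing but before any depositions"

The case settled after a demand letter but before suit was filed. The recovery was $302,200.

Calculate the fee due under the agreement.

The matter settled after a demand letter but before suit was filed, so the 25% rate applies.
$302,200 × 25% = $75,550.00

$75,550.00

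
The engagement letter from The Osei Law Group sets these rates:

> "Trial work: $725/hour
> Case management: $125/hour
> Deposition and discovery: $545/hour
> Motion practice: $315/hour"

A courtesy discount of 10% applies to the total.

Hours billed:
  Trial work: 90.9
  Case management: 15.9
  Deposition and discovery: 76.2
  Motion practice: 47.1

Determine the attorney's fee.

$111,829.95

Trial work: 90.9 × $725 = $65,902.50
Case management: 15.9 × $125 = $1,987.50
Deposition and discovery: 76.2 × $545 = $41,529.00
Motion practice: 47.1 × $315 = $14,836.50
Subtotal: $124,255.50
Less 10% discount: −$12,425.55
Total: $124,255.50 − $12,425.55 = $111,829.95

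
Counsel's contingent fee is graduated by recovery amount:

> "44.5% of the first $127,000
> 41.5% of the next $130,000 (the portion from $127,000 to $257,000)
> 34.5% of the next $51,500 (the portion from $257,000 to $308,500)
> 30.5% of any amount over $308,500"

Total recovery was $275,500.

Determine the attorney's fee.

$116,847.50

First $127,000 at 44.5% = $56,515.00
Next $130,000 at 41.5% = $53,950.00
Remaining $18,500 at 34.5% = $6,382.50
Fee: $56,515.00 + $53,950.00 + $6,382.50 = $116,847.50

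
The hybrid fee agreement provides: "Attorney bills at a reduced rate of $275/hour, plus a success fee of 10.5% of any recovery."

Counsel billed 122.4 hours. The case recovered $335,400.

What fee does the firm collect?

Hourly: 122.4 × $275 = $33,660.00
Success fee: 10.5% of $335,400 = $35,217.00
Total: $33,660.00 + $35,217.00 = $68,877.00

$68,877.00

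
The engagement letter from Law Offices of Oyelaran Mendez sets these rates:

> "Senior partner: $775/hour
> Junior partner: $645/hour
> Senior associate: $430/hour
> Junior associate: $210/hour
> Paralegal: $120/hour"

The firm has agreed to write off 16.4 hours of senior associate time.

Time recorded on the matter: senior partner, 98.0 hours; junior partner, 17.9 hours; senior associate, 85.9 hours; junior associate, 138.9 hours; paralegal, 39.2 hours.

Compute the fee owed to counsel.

Senior partner: 98.0 × $775 = $75,950.00
Junior partner: 17.9 × $645 = $11,545.50
Senior associate: 85.9 × $430 = $36,937.00
Junior associate: 138.9 × $210 = $29,169.00
Paralegal: 39.2 × $120 = $4,704.00
Subtotal: $158,305.50
Write-off: 16.4 × $430 = $7,052.00
Total: $158,305.50 − $7,052.00 = $151,253.50

$151,253.50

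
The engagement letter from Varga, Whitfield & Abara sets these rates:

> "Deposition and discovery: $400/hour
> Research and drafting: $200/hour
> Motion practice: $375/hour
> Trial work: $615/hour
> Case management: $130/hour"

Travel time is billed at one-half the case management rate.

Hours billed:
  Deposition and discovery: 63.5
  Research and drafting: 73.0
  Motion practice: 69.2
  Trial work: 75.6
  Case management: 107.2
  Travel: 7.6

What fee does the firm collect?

Deposition and discovery: 63.5 × $400 = $25,400.00
Research and drafting: 73.0 × $200 = $14,600.00
Motion practice: 69.2 × $375 = $25,950.00
Trial work: 75.6 × $615 = $46,494.00
Case management: 107.2 × $130 = $13,936.00
Subtotal: $25,400.00 + $14,600.00 + $25,950.00 + $46,494.00 + $13,936.00 = $126,380.00
Travel: 7.6 × ($130 ÷ 2) = 7.6 × $65.00 = $494.00
Total: $126,380.00 + $494.00 = $126,874.00

$126,874.00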